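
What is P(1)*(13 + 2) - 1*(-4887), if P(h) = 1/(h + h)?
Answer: 9789/2 ≈ 4894.5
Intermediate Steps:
P(h) = 1/(2*h)
P(1)*(13 + 2) - 1*(-4887) = ((1/2)/1)*(13 + 2) - 1*(-4887) = ((1/2)*1)*15 + 4887 = (1/2)*15 + 4887 = 15/2 + 4887 = 9789/2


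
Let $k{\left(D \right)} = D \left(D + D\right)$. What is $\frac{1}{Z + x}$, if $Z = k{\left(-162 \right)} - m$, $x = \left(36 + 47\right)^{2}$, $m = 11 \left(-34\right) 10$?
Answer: $\frac{1}{63117} \approx 1.5844 \cdot 10^{-5}$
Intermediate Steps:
$m = -3740$ ($m = \left(-374\right) 10 = -3740$)
$x = 6889$ ($x = 83^{2} = 6889$)
$k{\left(D \right)} = 2 D^{2}$ ($k{\left(D \right)} = D 2 D = 2 D^{2}$)
$Z = 56228$ ($Z = 2 \left(-162\right)^{2} - -3740 = 2 \cdot 26244 + 3740 = 52488 + 3740 = 56228$)
$\frac{1}{Z + x} = \frac{1}{56228 + 6889} = \frac{1}{63117}$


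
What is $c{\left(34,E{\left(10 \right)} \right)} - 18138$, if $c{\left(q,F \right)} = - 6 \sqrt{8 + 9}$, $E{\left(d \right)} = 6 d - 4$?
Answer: $-18138 - 6 \sqrt{17} \approx -18163.0$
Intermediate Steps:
$E{\left(d \right)} = -4 + 6 d$
$c{\left(q,F \right)} = - 6 \sqrt{17}$
$c{\left(34,E{\left(10 \right)} \right)} - 18138 = - 6 \sqrt{17} - 18138 = -18138 - 6 \sqrt{17}$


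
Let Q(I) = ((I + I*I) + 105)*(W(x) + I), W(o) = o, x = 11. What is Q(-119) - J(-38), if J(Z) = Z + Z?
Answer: -1527800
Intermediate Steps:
J(Z) = 2*Z
Q(I) = (11 + I)*(105 + I + I**2) (Q(I) = ((I + I*I) + 105)*(11 + I) = ((I + I**2) + 105)*(11 + I) = (105 + I + I**2)*(11 + I) = (11 + I)*(105 + I + I**2))
Q(-119) - J(-38) = (1155 + (-119)**3 + 12*(-119)**2 + 116*(-119)) - 2*(-38) = (1155 - 1685159 + 12*14161 - 13804) - 1*(-76) = (1155 - 1685159 + 169932 - 13804) + 76 = -1527876 + 76 = -1527800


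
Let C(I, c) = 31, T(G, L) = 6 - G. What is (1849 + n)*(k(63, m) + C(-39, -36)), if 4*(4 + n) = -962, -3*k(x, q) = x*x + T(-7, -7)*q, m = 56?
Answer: -7387118/3 ≈ -2.4624e+6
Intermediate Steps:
k(x, q) = -13*q/3 - x**2/3 (k(x, q) = -(x*x + (6 - 1*(-7))*q)/3 = -(x**2 + (6 + 7)*q)/3 = -(x**2 + 13*q)/3 = -13*q/3 - x**2/3)
n = -489/2 (n = -4 + (1/4)*(-962) = -4 - 481/2 = -489/2 ≈ -244.50)
(1849 + n)*(k(63, m) + C(-39, -36)) = (1849 - 489/2)*((-13/3*56 - 1/3*63**2) + 31) = 3209*((-728/3 - 1/3*3969) + 31)/2 = 3209*((-728/3 - 1323) + 31)/2 = 3209*(-4697/3 + 31)/2 = (3209/2)*(-4604/3) = -7387118/3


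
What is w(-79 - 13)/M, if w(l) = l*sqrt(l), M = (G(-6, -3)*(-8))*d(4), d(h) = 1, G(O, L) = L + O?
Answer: -23*I*sqrt(23)/9 ≈ -12.256*I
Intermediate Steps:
M = 72 (M = ((-3 - 6)*(-8))*1 = -9*(-8)*1 = 72*1 = 72)
w(l) = l**(3/2)
w(-79 - 13)/M = (-79 - 13)**(3/2)/72 = (-92)**(3/2)*(1/72) = -184*I*sqrt(23)*(1/72) = -23*I*sqrt(23)/9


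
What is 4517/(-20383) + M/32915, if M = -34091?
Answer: -843553908/670906445 ≈ -1.2573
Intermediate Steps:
4517/(-20383) + M/32915 = 4517/(-20383) - 34091/32915 = 4517*(-1/20383) - 34091*1/32915 = -4517/20383 - 34091/32915 = -843553908/670906445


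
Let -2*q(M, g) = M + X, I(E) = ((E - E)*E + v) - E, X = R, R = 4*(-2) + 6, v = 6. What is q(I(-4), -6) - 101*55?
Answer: -5559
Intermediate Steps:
R = -2 (R = -8 + 6 = -2)
X = -2
I(E) = 6 - E (I(E) = ((E - E)*E + 6) - E = (0*E + 6) - E = (0 + 6) - E = 6 - E)
q(M, g) = 1 - M/2 (q(M, g) = -(M - 2)/2 = -(-2 + M)/2 = 1 - M/2)
q(I(-4), -6) - 101*55 = (1 - (6 - 1*(-4))/2) - 101*55 = (1 - (6 + 4)/2) - 5555 = (1 - ½*10) - 5555 = (1 - 5) - 5555 = -4 - 5555 = -5559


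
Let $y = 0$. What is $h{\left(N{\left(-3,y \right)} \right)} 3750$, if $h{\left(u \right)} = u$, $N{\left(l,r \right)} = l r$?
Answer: $0$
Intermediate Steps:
$h{\left(N{\left(-3,y \right)} \right)} 3750 = \left(-3\right) 0 \cdot 3750 = 0 \cdot 3750 = 0$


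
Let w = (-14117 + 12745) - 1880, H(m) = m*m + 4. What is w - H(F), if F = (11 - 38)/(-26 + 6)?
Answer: -1303129/400 ≈ -3257.8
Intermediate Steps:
F = 27/20 (F = -27/(-20) = -27*(-1/20) = 27/20 ≈ 1.3500)
H(m) = 4 + m² (H(m) = m² + 4 = 4 + m²)
w = -3252 (w = -1372 - 1880 = -3252)
w - H(F) = -3252 - (4 + (27/20)²) = -3252 - (4 + 729/400) = -3252 - 1*2329/400 = -3252 - 2329/400 = -1303129/400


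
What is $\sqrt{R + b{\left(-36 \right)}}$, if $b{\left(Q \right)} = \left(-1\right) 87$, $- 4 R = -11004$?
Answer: $6 \sqrt{74} \approx 51.614$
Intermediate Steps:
$R = 2751$ ($R = \left(- \frac{1}{4}\right) \left(-11004\right) = 2751$)
$b{\left(Q \right)} = -87$
$\sqrt{R + b{\left(-36 \right)}} = \sqrt{2751 - 87} = \sqrt{2664} = 6 \sqrt{74}$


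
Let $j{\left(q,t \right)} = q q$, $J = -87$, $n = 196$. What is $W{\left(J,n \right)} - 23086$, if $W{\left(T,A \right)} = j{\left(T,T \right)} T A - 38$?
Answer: $-129089712$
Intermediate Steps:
$j{\left(q,t \right)} = q^{2}$
$W{\left(T,A \right)} = -38 + A T^{3}$ ($W{\left(T,A \right)} = T^{2} T A - 38 = T^{3} A - 38 = A T^{3} - 38 = -38 + A T^{3}$)
$W{\left(J,n \right)} - 23086 = \left(-38 + 196 \left(-87\right)^{3}\right) - 23086 = \left(-38 + 196 \left(-658503\right)\right) - 23086 = \left(-38 - 129066588\right) - 23086 = -129066626 - 23086 = -129089712$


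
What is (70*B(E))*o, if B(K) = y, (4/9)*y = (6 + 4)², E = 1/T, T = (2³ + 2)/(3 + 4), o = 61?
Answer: 960750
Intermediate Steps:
T = 10/7 (T = (8 + 2)/7 = 10*(⅐) = 10/7 ≈ 1.4286)
E = 7/10 (E = 1/(10/7) = 7/10 ≈ 0.70000)
y = 225 (y = 9*(6 + 4)²/4 = (9/4)*10² = (9/4)*100 = 225)
B(K) = 225
(70*B(E))*o = (70*225)*61 = 15750*61 = 960750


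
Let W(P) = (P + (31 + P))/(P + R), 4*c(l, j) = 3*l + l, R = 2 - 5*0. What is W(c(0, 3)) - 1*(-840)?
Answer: 1711/2 ≈ 855.50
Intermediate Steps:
R = 2 (R = 2 + 0 = 2)
c(l, j) = l (c(l, j) = (3*l + l)/4 = (4*l)/4 = l)
W(P) = (31 + 2*P)/(2 + P) (W(P) = (P + (31 + P))/(P + 2) = (31 + 2*P)/(2 + P))
W(c(0, 3)) - 1*(-840) = (31 + 2*0)/(2 + 0) - 1*(-840) = (31 + 0)/2 + 840 = (½)*31 + 840 = 31/2 + 840 = 1711/2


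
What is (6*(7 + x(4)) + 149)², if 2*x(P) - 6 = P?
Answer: 48841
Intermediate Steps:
x(P) = 3 + P/2
(6*(7 + x(4)) + 149)² = (6*(7 + (3 + (½)*4)) + 149)² = (6*(7 + (3 + 2)) + 149)² = (6*(7 + 5) + 149)² = (6*12 + 149)² = (72 + 149)² = 221² = 48841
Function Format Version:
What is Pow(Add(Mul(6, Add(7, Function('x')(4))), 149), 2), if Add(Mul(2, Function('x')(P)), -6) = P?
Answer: 48841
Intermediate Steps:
Function('x')(P) = Add(3, Mul(Rational(1, 2), P))
Pow(Add(Mul(6, Add(7, Function('x')(4))), 149), 2) = Pow(Add(Mul(6, Add(7, Add(3, Mul(Rational(1, 2), 4)))), 149), 2) = Pow(Add(Mul(6, Add(7, Add(3, 2))), 149), 2) = Pow(Add(Mul(6, Add(7, 5)), 149), 2) = Pow(Add(Mul(6, 12), 149), 2) = Pow(Add(72, 149), 2) = Pow(221, 2) = 48841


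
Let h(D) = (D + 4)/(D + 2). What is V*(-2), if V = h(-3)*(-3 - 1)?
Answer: -8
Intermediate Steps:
h(D) = (4 + D)/(2 + D)
V = 4 (V = ((4 - 3)/(2 - 3))*(-3 - 1) = (1/(-1))*(-4) = -1*1*(-4) = -1*(-4) = 4)
V*(-2) = 4*(-2) = -8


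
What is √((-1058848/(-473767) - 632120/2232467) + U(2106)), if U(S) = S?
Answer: √48124286884069720687556610/151095599027 ≈ 45.912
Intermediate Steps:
√((-1058848/(-473767) - 632120/2232467) + U(2106)) = √((-1058848/(-473767) - 632120/2232467) + 2106) = √((-1058848*(-1/473767) - 632120*1/2232467) + 2106) = √((151264/67681 - 632120/2232467) + 2106) = √(294909374568/151095599027 + 2106) = √(318502240925430/151095599027) = √48124286884069720687556610/151095599027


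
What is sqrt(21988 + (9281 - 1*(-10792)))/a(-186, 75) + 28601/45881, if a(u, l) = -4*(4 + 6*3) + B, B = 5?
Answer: 28601/45881 - sqrt(42061)/83 ≈ -1.8476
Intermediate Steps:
a(u, l) = -83 (a(u, l) = -4*(4 + 6*3) + 5 = -4*(4 + 18) + 5 = -4*22 + 5 = -88 + 5 = -83)
sqrt(21988 + (9281 - 1*(-10792)))/a(-186, 75) + 28601/45881 = sqrt(21988 + (9281 - 1*(-10792)))/(-83) + 28601/45881 = sqrt(21988 + (9281 + 10792))*(-1/83) + 28601*(1/45881) = sqrt(21988 + 20073)*(-1/83) + 28601/45881 = sqrt(42061)*(-1/83) + 28601/45881 = -sqrt(42061)/83 + 28601/45881 = 28601/45881 - sqrt(42061)/83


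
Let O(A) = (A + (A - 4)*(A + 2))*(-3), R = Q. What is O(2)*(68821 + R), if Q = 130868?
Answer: 3594402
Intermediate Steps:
R = 130868
O(A) = -3*A - 3*(-4 + A)*(2 + A) (O(A) = (A + (-4 + A)*(2 + A))*(-3) = -3*A - 3*(-4 + A)*(2 + A))
O(2)*(68821 + R) = (24 - 3*2² + 3*2)*(68821 + 130868) = (24 - 3*4 + 6)*199689 = (24 - 12 + 6)*199689 = 18*199689 = 3594402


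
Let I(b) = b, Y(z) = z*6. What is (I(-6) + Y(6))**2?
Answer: 900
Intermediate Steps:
Y(z) = 6*z
(I(-6) + Y(6))**2 = (-6 + 6*6)**2 = (-6 + 36)**2 = 30**2 = 900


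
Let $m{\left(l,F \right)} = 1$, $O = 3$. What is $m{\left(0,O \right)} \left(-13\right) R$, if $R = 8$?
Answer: $-104$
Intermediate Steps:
$m{\left(0,O \right)} \left(-13\right) R = 1 \left(-13\right) 8 = \left(-13\right) 8 = -104$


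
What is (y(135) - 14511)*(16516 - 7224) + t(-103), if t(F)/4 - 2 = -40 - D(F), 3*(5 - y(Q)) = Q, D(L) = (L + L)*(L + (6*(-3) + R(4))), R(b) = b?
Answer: -135304452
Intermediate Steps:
D(L) = 2*L*(-14 + L) (D(L) = (L + L)*(L + (6*(-3) + 4)) = (2*L)*(L + (-18 + 4)) = (2*L)*(L - 14) = (2*L)*(-14 + L) = 2*L*(-14 + L))
y(Q) = 5 - Q/3
t(F) = -152 - 8*F*(-14 + F) (t(F) = 8 + 4*(-40 - 2*F*(-14 + F)) = 8 + (-160 - 8*F*(-14 + F)) = -152 - 8*F*(-14 + F))
(y(135) - 14511)*(16516 - 7224) + t(-103) = ((5 - ⅓*135) - 14511)*(16516 - 7224) + (-152 - 8*(-103)*(-14 - 103)) = ((5 - 45) - 14511)*9292 + (-152 - 8*(-103)*(-117)) = (-40 - 14511)*9292 + (-152 - 96408) = -14551*9292 - 96560 = -135207892 - 96560 = -135304452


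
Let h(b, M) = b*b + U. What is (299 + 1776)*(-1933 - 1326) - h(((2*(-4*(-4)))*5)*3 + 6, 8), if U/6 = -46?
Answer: -6998345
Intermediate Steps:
U = -276 (U = 6*(-46) = -276)
h(b, M) = -276 + b² (h(b, M) = b*b - 276 = b² - 276 = -276 + b²)
(299 + 1776)*(-1933 - 1326) - h(((2*(-4*(-4)))*5)*3 + 6, 8) = (299 + 1776)*(-1933 - 1326) - (-276 + (((2*(-4*(-4)))*5)*3 + 6)²) = 2075*(-3259) - (-276 + (((2*16)*5)*3 + 6)²) = -6762425 - (-276 + ((32*5)*3 + 6)²) = -6762425 - (-276 + (160*3 + 6)²) = -6762425 - (-276 + (480 + 6)²) = -6762425 - (-276 + 486²) = -6762425 - (-276 + 236196) = -6762425 - 1*235920 = -6762425 - 235920 = -6998345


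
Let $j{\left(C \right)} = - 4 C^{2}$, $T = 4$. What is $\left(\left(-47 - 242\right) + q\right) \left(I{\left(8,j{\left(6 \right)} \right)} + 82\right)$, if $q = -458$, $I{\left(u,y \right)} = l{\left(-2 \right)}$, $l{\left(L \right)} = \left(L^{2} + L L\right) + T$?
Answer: $-70218$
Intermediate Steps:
$l{\left(L \right)} = 4 + 2 L^{2}$ ($l{\left(L \right)} = \left(L^{2} + L L\right) + 4 = \left(L^{2} + L^{2}\right) + 4 = 2 L^{2} + 4 = 4 + 2 L^{2}$)
$I{\left(u,y \right)} = 12$ ($I{\left(u,y \right)} = 4 + 2 \left(-2\right)^{2} = 4 + 2 \cdot 4 = 4 + 8 = 12$)
$\left(\left(-47 - 242\right) + q\right) \left(I{\left(8,j{\left(6 \right)} \right)} + 82\right) = \left(\left(-47 - 242\right) - 458\right) \left(12 + 82\right) = \left(-289 - 458\right) 94 = \left(-747\right) 94 = -70218$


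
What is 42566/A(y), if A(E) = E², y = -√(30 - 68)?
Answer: -21283/19 ≈ -1120.2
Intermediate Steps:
y = -I*√38 (y = -√(-38) = -I*√38 ≈ -6.1644*I)
42566/A(y) = 42566/((-I*√38)²) = 42566/(-38) = 42566*(-1/38) = -21283/19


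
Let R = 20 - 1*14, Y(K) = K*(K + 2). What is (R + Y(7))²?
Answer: 4761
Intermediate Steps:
Y(K) = K*(2 + K)
R = 6 (R = 20 - 14 = 6)
(R + Y(7))² = (6 + 7*(2 + 7))² = (6 + 7*9)² = (6 + 63)² = 69² = 4761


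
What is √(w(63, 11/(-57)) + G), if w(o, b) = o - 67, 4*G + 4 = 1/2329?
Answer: I*√108482491/4658 ≈ 2.236*I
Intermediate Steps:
G = -9315/9316 (G = -1 + (¼)/2329 = -1 + (¼)*(1/2329) = -1 + 1/9316 = -9315/9316 ≈ -0.99989)
w(o, b) = -67 + o
√(w(63, 11/(-57)) + G) = √((-67 + 63) - 9315/9316) = √(-4 - 9315/9316) = √(-46579/9316) = I*√108482491/4658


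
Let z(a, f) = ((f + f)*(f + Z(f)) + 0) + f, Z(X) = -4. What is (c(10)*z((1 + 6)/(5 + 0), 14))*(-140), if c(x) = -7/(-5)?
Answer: -57624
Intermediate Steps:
c(x) = 7/5 (c(x) = -7*(-⅕) = 7/5)
z(a, f) = f + 2*f*(-4 + f) (z(a, f) = ((f + f)*(f - 4) + 0) + f = ((2*f)*(-4 + f) + 0) + f = (2*f*(-4 + f) + 0) + f = 2*f*(-4 + f) + f = f + 2*f*(-4 + f))
(c(10)*z((1 + 6)/(5 + 0), 14))*(-140) = (7*(14*(-7 + 2*14))/5)*(-140) = (7*(14*(-7 + 28))/5)*(-140) = (7*(14*21)/5)*(-140) = ((7/5)*294)*(-140) = (2058/5)*(-140) = -57624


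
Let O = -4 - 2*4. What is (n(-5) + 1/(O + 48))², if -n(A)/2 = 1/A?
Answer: 5929/32400 ≈ 0.18299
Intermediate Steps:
n(A) = -2/A
O = -12 (O = -4 - 8 = -12)
(n(-5) + 1/(O + 48))² = (-2/(-5) + 1/(-12 + 48))² = (-2*(-⅕) + 1/36)² = (⅖ + 1/36)² = (77/180)² = 5929/32400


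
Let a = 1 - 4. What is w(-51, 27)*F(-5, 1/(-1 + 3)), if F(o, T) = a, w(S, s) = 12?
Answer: -36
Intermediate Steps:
a = -3
F(o, T) = -3
w(-51, 27)*F(-5, 1/(-1 + 3)) = 12*(-3) = -36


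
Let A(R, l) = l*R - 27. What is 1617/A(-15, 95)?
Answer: -49/44 ≈ -1.1136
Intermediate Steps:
A(R, l) = -27 + R*l (A(R, l) = R*l - 27 = -27 + R*l)
1617/A(-15, 95) = 1617/(-27 - 15*95) = 1617/(-27 - 1425) = 1617/(-1452) = 1617*(-1/1452) = -49/44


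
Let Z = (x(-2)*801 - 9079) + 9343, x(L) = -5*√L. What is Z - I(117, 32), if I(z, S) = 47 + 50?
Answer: 167 - 4005*I*√2 ≈ 167.0 - 5663.9*I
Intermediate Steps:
I(z, S) = 97
Z = 264 - 4005*I*√2 (Z = (-5*I*√2*801 - 9079) + 9343 = (-4005*I*√2 - 9079) + 9343 = (-9079 - 4005*I*√2) + 9343 = 264 - 4005*I*√2 ≈ 264.0 - 5663.9*I)
Z - I(117, 32) = (264 - 4005*I*√2) - 1*97 = (264 - 4005*I*√2) - 97 = 167 - 4005*I*√2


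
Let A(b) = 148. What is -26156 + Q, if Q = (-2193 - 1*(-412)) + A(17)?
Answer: -27789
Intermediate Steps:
Q = -1633 (Q = (-2193 - 1*(-412)) + 148 = (-2193 + 412) + 148 = -1781 + 148 = -1633)
-26156 + Q = -26156 - 1633 = -27789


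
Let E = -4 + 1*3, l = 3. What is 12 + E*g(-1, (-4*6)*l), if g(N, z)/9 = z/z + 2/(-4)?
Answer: 15/2 ≈ 7.5000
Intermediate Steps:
E = -1 (E = -4 + 3 = -1)
g(N, z) = 9/2 (g(N, z) = 9*(z/z + 2/(-4)) = 9*(1 + 2*(-1/4)) = 9*(1 - 1/2) = 9*(1/2) = 9/2)
12 + E*g(-1, (-4*6)*l) = 12 - 1*9/2 = 12 - 9/2 = 15/2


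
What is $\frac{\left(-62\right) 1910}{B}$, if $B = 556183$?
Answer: $- \frac{118420}{556183} \approx -0.21292$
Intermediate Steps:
$\frac{\left(-62\right) 1910}{B} = \frac{\left(-62\right) 1910}{556183} = \left(-118420\right) \frac{1}{556183} = - \frac{118420}{556183}$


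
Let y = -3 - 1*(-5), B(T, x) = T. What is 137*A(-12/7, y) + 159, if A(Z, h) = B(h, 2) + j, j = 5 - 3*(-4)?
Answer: 2762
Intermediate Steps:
j = 17 (j = 5 + 12 = 17)
y = 2 (y = -3 + 5 = 2)
A(Z, h) = 17 + h (A(Z, h) = h + 17 = 17 + h)
137*A(-12/7, y) + 159 = 137*(17 + 2) + 159 = 137*19 + 159 = 2603 + 159 = 2762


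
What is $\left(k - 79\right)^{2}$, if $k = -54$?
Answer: $17689$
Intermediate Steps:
$\left(k - 79\right)^{2} = \left(-54 - 79\right)^{2} = \left(-133\right)^{2} = 17689$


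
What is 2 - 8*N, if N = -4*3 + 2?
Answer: 82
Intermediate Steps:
N = -10 (N = -12 + 2 = -10)
2 - 8*N = 2 - 8*(-10) = 2 + 80 = 82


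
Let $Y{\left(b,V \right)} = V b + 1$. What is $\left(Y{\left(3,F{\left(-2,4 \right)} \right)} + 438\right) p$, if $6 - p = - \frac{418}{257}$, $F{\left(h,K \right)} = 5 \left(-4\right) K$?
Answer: $\frac{390040}{257} \approx 1517.7$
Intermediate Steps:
$F{\left(h,K \right)} = - 20 K$
$Y{\left(b,V \right)} = 1 + V b$
$p = \frac{1960}{257}$ ($p = 6 - - \frac{418}{257} = 6 + \frac{418}{257} = \frac{1960}{257} \approx 7.6265$)
$\left(Y{\left(3,F{\left(-2,4 \right)} \right)} + 438\right) p = \left(\left(1 + \left(-20\right) 4 \cdot 3\right) + 438\right) \frac{1960}{257} = \left(\left(1 - 240\right) + 438\right) \frac{1960}{257} = \left(-239 + 438\right) \frac{1960}{257} = 199 \cdot \frac{1960}{257} = \frac{390040}{257}$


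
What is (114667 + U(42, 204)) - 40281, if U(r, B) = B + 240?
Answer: 74830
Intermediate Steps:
U(r, B) = 240 + B
(114667 + U(42, 204)) - 40281 = (114667 + (240 + 204)) - 40281 = (114667 + 444) - 40281 = 115111 - 40281 = 74830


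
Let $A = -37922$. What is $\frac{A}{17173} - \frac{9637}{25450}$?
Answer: $- \frac{1130611101}{437052850} \approx -2.5869$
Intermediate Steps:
$\frac{A}{17173} - \frac{9637}{25450} = - \frac{37922}{17173} - \frac{9637}{25450} = - \frac{1130611101}{437052850}$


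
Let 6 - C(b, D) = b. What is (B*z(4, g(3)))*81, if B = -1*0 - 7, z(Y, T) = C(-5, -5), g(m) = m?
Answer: -6237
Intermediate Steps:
C(b, D) = 6 - b
z(Y, T) = 11 (z(Y, T) = 6 - 1*(-5) = 6 + 5 = 11)
B = -7 (B = 0 - 7 = -7)
(B*z(4, g(3)))*81 = -7*11*81 = -77*81 = -6237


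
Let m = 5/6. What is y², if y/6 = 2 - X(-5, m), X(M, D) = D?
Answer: 49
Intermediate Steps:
m = ⅚ (m = 5*(⅙) = ⅚ ≈ 0.83333)
y = 7 (y = 6*(2 - 1*⅚) = 6*(2 - ⅚) = 6*(7/6) = 7)
y² = 7² = 49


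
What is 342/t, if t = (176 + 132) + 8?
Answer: 171/158 ≈ 1.0823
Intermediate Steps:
t = 316 (t = 308 + 8 = 316)
342/t = 342/316 = 342*(1/316) = 171/158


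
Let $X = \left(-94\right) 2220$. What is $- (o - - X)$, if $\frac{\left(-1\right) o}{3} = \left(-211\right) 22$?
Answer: $194754$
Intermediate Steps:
$o = 13926$ ($o = - 3 \left(\left(-211\right) 22\right) = \left(-3\right) \left(-4642\right) = 13926$)
$X = -208680$
$- (o - - X) = - (13926 - \left(-1\right) \left(-208680\right)) = - (13926 - 208680) = \left(-1\right) \left(-194754\right) = 194754$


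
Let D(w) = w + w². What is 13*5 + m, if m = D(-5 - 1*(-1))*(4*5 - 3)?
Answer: 269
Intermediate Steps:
m = 204 (m = ((-5 - 1*(-1))*(1 + (-5 - 1*(-1))))*(4*5 - 3) = ((-5 + 1)*(1 + (-5 + 1)))*(20 - 3) = -4*(1 - 4)*17 = -4*(-3)*17 = 12*17 = 204)
13*5 + m = 13*5 + 204 = 65 + 204 = 269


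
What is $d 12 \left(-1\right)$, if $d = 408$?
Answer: $-4896$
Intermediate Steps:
$d 12 \left(-1\right) = 408 \cdot 12 \left(-1\right) = 408 \left(-12\right) = -4896$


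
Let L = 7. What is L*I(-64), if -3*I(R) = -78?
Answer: 182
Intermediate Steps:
I(R) = 26 (I(R) = -1/3*(-78) = 26)
L*I(-64) = 7*26 = 182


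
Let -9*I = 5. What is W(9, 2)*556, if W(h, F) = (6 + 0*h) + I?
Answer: 27244/9 ≈ 3027.1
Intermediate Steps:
I = -5/9 (I = -⅑*5 = -5/9 ≈ -0.55556)
W(h, F) = 49/9 (W(h, F) = (6 + 0*h) - 5/9 = (6 + 0) - 5/9 = 6 - 5/9 = 49/9)
W(9, 2)*556 = (49/9)*556 = 27244/9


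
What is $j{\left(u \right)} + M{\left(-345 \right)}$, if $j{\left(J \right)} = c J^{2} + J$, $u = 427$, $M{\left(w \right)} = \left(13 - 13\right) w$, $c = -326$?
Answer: $-59438827$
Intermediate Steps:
$M{\left(w \right)} = 0$ ($M{\left(w \right)} = 0 w = 0$)
$j{\left(J \right)} = J - 326 J^{2}$ ($j{\left(J \right)} = - 326 J^{2} + J = J - 326 J^{2}$)
$j{\left(u \right)} + M{\left(-345 \right)} = 427 \left(1 - 139202\right) + 0 = 427 \left(-139201\right) + 0 = -59438827 + 0 = -59438827$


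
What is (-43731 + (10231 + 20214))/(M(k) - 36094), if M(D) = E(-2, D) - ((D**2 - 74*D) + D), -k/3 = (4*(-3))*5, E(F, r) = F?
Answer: 949/3954 ≈ 0.24001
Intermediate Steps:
k = 180 (k = -3*4*(-3)*5 = -(-36)*5 = -3*(-60) = 180)
M(D) = -2 - D**2 + 73*D (M(D) = -2 - ((D**2 - 74*D) + D) = -2 - (D**2 - 73*D) = -2 + (-D**2 + 73*D) = -2 - D**2 + 73*D)
(-43731 + (10231 + 20214))/(M(k) - 36094) = (-43731 + (10231 + 20214))/((-2 - 1*180**2 + 73*180) - 36094) = (-43731 + 30445)/((-2 - 1*32400 + 13140) - 36094) = -13286/((-2 - 32400 + 13140) - 36094) = -13286/(-19262 - 36094) = -13286/(-55356) = -13286*(-1/55356) = 949/3954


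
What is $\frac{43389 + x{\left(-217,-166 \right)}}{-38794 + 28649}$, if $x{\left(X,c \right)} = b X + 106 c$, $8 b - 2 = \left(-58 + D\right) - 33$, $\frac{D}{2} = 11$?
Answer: $- \frac{220883}{81160} \approx -2.7216$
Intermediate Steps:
$D = 22$ ($D = 2 \cdot 11 = 22$)
$b = - \frac{67}{8}$ ($b = \frac{1}{4} + \frac{\left(-58 + 22\right) - 33}{8} = \frac{1}{4} + \frac{-36 - 33}{8} = \frac{1}{4} + \frac{1}{8} \left(-69\right) = \frac{1}{4} - \frac{69}{8} = - \frac{67}{8} \approx -8.375$)
$x{\left(X,c \right)} = 106 c - \frac{67 X}{8}$ ($x{\left(X,c \right)} = - \frac{67 X}{8} + 106 c = 106 c - \frac{67 X}{8}$)
$\frac{43389 + x{\left(-217,-166 \right)}}{-38794 + 28649} = \frac{43389 + \left(106 \left(-166\right) - - \frac{14539}{8}\right)}{-38794 + 28649} = \frac{43389 + \left(-17596 + \frac{14539}{8}\right)}{-10145} = \left(43389 - \frac{126229}{8}\right) \left(- \frac{1}{10145}\right) = \frac{220883}{8} \left(- \frac{1}{10145}\right) = - \frac{220883}{81160}$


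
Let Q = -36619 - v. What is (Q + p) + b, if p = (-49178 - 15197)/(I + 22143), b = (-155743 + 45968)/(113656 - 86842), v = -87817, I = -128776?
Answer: 146378273813551/2859257262 ≈ 51195.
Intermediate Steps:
b = -109775/26814 ≈ -4.0939
Q = 51198 (Q = -36619 - 1*(-87817) = -36619 + 87817 = 51198)
p = 64375/106633 (p = (-49178 - 15197)/(-128776 + 22143) = -64375/(-106633) = -64375*(-1/106633) = 64375/106633 ≈ 0.60371)
(Q + p) + b = (51198 + 64375/106633) - 109775/26814 = 5459460709/106633 - 109775/26814 = 146378273813551/2859257262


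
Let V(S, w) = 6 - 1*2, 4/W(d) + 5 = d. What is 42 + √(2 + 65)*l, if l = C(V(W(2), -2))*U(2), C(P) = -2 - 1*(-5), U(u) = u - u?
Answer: 42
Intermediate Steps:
W(d) = 4/(-5 + d)
U(u) = 0
V(S, w) = 4 (V(S, w) = 6 - 2 = 4)
C(P) = 3 (C(P) = -2 + 5 = 3)
l = 0 (l = 3*0 = 0)
42 + √(2 + 65)*l = 42 + √(2 + 65)*0 = 42 + √67*0 = 42 + 0 = 42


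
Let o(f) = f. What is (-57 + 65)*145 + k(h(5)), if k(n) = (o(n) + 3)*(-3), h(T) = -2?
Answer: 1157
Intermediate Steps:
k(n) = -9 - 3*n (k(n) = (n + 3)*(-3) = (3 + n)*(-3) = -9 - 3*n)
(-57 + 65)*145 + k(h(5)) = (-57 + 65)*145 + (-9 - 3*(-2)) = 8*145 + (-9 + 6) = 1160 - 3 = 1157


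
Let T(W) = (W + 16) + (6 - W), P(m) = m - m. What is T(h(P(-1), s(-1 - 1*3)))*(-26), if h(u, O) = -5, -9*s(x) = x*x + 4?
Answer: -572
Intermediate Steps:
P(m) = 0
s(x) = -4/9 - x²/9 (s(x) = -(x*x + 4)/9 = -(x² + 4)/9 = -(4 + x²)/9 = -4/9 - x²/9)
T(W) = 22 (T(W) = (16 + W) + (6 - W) = 22)
T(h(P(-1), s(-1 - 1*3)))*(-26) = 22*(-26) = -572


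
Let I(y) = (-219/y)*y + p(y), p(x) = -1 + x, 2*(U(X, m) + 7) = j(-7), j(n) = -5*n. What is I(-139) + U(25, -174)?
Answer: -697/2 ≈ -348.50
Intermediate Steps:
U(X, m) = 21/2 (U(X, m) = -7 + (-5*(-7))/2 = -7 + (1/2)*35 = -7 + 35/2 = 21/2)
I(y) = -220 + y (I(y) = (-219/y)*y + (-1 + y) = -219 + (-1 + y) = -220 + y)
I(-139) + U(25, -174) = (-220 - 139) + 21/2 = -359 + 21/2 = -697/2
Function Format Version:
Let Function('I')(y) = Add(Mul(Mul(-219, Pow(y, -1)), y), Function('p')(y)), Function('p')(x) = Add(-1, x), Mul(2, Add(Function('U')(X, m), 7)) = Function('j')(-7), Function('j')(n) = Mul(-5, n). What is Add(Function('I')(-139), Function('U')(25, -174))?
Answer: Rational(-697, 2) ≈ -348.50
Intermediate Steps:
Function('U')(X, m) = Rational(21, 2) (Function('U')(X, m) = Add(-7, Mul(Rational(1, 2), Mul(-5, -7))) = Add(-7, Mul(Rational(1, 2), 35)) = Add(-7, Rational(35, 2)) = Rational(21, 2))
Function('I')(y) = Add(-220, y) (Function('I')(y) = Add(Mul(Mul(-219, Pow(y, -1)), y), Add(-1, y)) = Add(-219, Add(-1, y)) = Add(-220, y))
Add(Function('I')(-139), Function('U')(25, -174)) = Add(Add(-220, -139), Rational(21, 2)) = Add(-359, Rational(21, 2)) = Rational(-697, 2)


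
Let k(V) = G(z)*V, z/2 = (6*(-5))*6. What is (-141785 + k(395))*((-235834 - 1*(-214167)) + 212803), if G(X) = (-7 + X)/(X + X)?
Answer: -81185203154/3 ≈ -2.7062e+10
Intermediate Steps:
z = -360 (z = 2*((6*(-5))*6) = 2*(-30*6) = 2*(-180) = -360)
G(X) = (-7 + X)/(2*X) (G(X) = (-7 + X)/((2*X)) = (-7 + X)*(1/(2*X)) = (-7 + X)/(2*X))
k(V) = 367*V/720 (k(V) = ((1/2)*(-7 - 360)/(-360))*V = ((1/2)*(-1/360)*(-367))*V = 367*V/720)
(-141785 + k(395))*((-235834 - 1*(-214167)) + 212803) = (-141785 + (367/720)*395)*((-235834 - 1*(-214167)) + 212803) = (-141785 + 28993/144)*((-235834 + 214167) + 212803) = -20388047*(-21667 + 212803)/144 = -20388047/144*191136 = -81185203154/3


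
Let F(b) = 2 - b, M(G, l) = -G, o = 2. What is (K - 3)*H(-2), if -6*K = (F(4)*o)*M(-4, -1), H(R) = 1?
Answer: -⅓ ≈ -0.33333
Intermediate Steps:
K = 8/3 (K = -(2 - 1*4)*2*(-1*(-4))/6 = -(2 - 4)*2*4/6 = -(-2*2)*4/6 = -(-2)*4/3 = -⅙*(-16) = 8/3 ≈ 2.6667)
(K - 3)*H(-2) = (8/3 - 3)*1 = -⅓*1 = -⅓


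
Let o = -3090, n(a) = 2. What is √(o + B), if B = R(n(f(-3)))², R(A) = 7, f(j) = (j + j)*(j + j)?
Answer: I*√3041 ≈ 55.145*I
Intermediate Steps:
f(j) = 4*j² (f(j) = (2*j)*(2*j) = 4*j²)
B = 49 (B = 7² = 49)
√(o + B) = √(-3090 + 49) = √(-3041) = I*√3041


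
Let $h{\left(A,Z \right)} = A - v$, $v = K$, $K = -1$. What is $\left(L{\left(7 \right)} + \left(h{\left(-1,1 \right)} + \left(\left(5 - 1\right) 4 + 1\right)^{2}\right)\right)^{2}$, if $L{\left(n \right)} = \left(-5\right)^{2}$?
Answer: $98596$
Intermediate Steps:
$v = -1$
$h{\left(A,Z \right)} = 1 + A$ ($h{\left(A,Z \right)} = A - -1 = A + 1 = 1 + A$)
$L{\left(n \right)} = 25$
$\left(L{\left(7 \right)} + \left(h{\left(-1,1 \right)} + \left(\left(5 - 1\right) 4 + 1\right)^{2}\right)\right)^{2} = \left(25 + \left(\left(1 - 1\right) + \left(\left(5 - 1\right) 4 + 1\right)^{2}\right)\right)^{2} = \left(25 + \left(0 + \left(4 \cdot 4 + 1\right)^{2}\right)\right)^{2} = \left(25 + \left(0 + \left(16 + 1\right)^{2}\right)\right)^{2} = \left(25 + \left(0 + 17^{2}\right)\right)^{2} = \left(25 + \left(0 + 289\right)\right)^{2} = \left(25 + 289\right)^{2} = 314^{2} = 98596$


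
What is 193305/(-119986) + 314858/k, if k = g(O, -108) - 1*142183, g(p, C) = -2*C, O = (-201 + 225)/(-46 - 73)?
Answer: -3836557819/1002003086 ≈ -3.8289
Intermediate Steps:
O = -24/119 (O = 24/(-119) = 24*(-1/119) = -24/119 ≈ -0.20168)
k = -141967 (k = -2*(-108) - 1*142183 = 216 - 142183 = -141967)
193305/(-119986) + 314858/k = 193305/(-119986) + 314858/(-141967) = 193305*(-1/119986) + 314858*(-1/141967) = -193305/119986 - 314858/141967 = -3836557819/1002003086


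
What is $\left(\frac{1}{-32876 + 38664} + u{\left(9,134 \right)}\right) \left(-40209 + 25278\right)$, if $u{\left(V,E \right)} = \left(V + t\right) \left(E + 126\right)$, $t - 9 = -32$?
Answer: $\frac{314571070989}{5788} \approx 5.4349 \cdot 10^{7}$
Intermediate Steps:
$t = -23$ ($t = 9 - 32 = -23$)
$u{\left(V,E \right)} = \left(-23 + V\right) \left(126 + E\right)$ ($u{\left(V,E \right)} = \left(V - 23\right) \left(E + 126\right) = \left(-23 + V\right) \left(126 + E\right)$)
$\left(\frac{1}{-32876 + 38664} + u{\left(9,134 \right)}\right) \left(-40209 + 25278\right) = \left(\frac{1}{-32876 + 38664} + \left(-2898 - 3082 + 126 \cdot 9 + 134 \cdot 9\right)\right) \left(-40209 + 25278\right) = \left(\frac{1}{5788} + \left(-2898 - 3082 + 1134 + 1206\right)\right) \left(-14931\right) = \left(\frac{1}{5788} - 3640\right) \left(-14931\right) = \left(- \frac{21068319}{5788}\right) \left(-14931\right) = \frac{314571070989}{5788}$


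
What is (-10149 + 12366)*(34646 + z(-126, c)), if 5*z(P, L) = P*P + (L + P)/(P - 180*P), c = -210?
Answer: 75045386446/895 ≈ 8.3850e+7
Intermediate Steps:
z(P, L) = P**2/5 - (L + P)/(895*P) (z(P, L) = (P*P + (L + P)/(P - 180*P))/5 = (P**2 + (L + P)/((-179*P)))/5 = (P**2 + (L + P)*(-1/(179*P)))/5 = (P**2 - (L + P)/(179*P))/5 = P**2/5 - (L + P)/(895*P))
(-10149 + 12366)*(34646 + z(-126, c)) = (-10149 + 12366)*(34646 + (1/895)*(-1*(-210) - 1*(-126) + 179*(-126)**3)/(-126)) = 2217*(34646 + (1/895)*(-1/126)*(210 + 126 + 179*(-2000376))) = 2217*(34646 + (1/895)*(-1/126)*(210 + 126 - 358067304)) = 2217*(34646 + (1/895)*(-1/126)*(-358066968)) = 2217*(34646 + 8525404/2685) = 2217*(101549914/2685) = 75045386446/895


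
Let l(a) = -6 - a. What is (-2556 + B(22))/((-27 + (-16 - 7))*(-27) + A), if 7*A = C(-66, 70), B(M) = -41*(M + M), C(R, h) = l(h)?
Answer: -140/43 ≈ -3.2558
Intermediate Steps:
C(R, h) = -6 - h
B(M) = -82*M
A = -76/7 (A = (-6 - 1*70)/7 = (-6 - 70)/7 = (⅐)*(-76) = -76/7 ≈ -10.857)
(-2556 + B(22))/((-27 + (-16 - 7))*(-27) + A) = (-2556 - 82*22)/((-27 + (-16 - 7))*(-27) - 76/7) = (-2556 - 1804)/((-27 - 23)*(-27) - 76/7) = -4360/(-50*(-27) - 76/7) = -4360/(1350 - 76/7) = -4360/9374/7 = -4360*7/9374 = -140/43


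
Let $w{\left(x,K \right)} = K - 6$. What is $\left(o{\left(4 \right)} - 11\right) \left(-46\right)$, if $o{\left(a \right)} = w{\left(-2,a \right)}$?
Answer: $598$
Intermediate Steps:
$w{\left(x,K \right)} = -6 + K$ ($w{\left(x,K \right)} = K - 6 = -6 + K$)
$o{\left(a \right)} = -6 + a$
$\left(o{\left(4 \right)} - 11\right) \left(-46\right) = \left(\left(-6 + 4\right) - 11\right) \left(-46\right) = \left(-2 - 11\right) \left(-46\right) = \left(-13\right) \left(-46\right) = 598$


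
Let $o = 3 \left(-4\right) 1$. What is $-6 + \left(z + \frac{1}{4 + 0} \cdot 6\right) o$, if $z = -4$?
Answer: $24$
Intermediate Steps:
$o = -12$ ($o = \left(-12\right) 1 = -12$)
$-6 + \left(z + \frac{1}{4 + 0} \cdot 6\right) o = -6 + \left(-4 + \frac{1}{4 + 0} \cdot 6\right) \left(-12\right) = -6 + \left(-4 + \frac{1}{4} \cdot 6\right) \left(-12\right) = -6 + \left(-4 + \frac{3}{2}\right) \left(-12\right) = -6 - -30 = -6 + 30 = 24$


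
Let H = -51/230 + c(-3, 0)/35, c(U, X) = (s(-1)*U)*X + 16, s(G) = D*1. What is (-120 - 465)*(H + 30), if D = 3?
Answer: -5695443/322 ≈ -17688.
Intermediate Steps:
s(G) = 3 (s(G) = 3*1 = 3)
c(U, X) = 16 + 3*U*X (c(U, X) = (3*U)*X + 16 = 3*U*X + 16 = 16 + 3*U*X)
H = 379/1610 (H = -51/230 + (16 + 3*(-3)*0)/35 = -51*1/230 + (16 + 0)*(1/35) = -51/230 + 16*(1/35) = -51/230 + 16/35 = 379/1610 ≈ 0.23540)
(-120 - 465)*(H + 30) = (-120 - 465)*(379/1610 + 30) = -585*48679/1610 = -5695443/322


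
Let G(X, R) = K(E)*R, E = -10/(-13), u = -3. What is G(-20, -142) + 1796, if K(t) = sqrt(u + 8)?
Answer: 1796 - 142*sqrt(5) ≈ 1478.5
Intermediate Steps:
E = 10/13 (E = -10*(-1/13) = 10/13 ≈ 0.76923)
K(t) = sqrt(5) (K(t) = sqrt(-3 + 8) = sqrt(5))
G(X, R) = R*sqrt(5) (G(X, R) = sqrt(5)*R = R*sqrt(5))
G(-20, -142) + 1796 = -142*sqrt(5) + 1796 = 1796 - 142*sqrt(5)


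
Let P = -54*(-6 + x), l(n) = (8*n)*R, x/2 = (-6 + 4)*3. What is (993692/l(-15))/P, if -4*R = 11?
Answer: 248423/80190 ≈ 3.0979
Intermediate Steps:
R = -11/4 (R = -¼*11 = -11/4 ≈ -2.7500)
x = -12 (x = 2*((-6 + 4)*3) = 2*(-2*3) = 2*(-6) = -12)
l(n) = -22*n (l(n) = (8*n)*(-11/4) = -22*n)
P = 972 (P = -54*(-6 - 12) = -54*(-18) = 972)
(993692/l(-15))/P = (993692/((-22*(-15))))/972 = (993692/330)*(1/972) = (993692*(1/330))*(1/972) = (496846/165)*(1/972) = 248423/80190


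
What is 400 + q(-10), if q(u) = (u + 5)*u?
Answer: 450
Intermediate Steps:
q(u) = u*(5 + u) (q(u) = (5 + u)*u = u*(5 + u))
400 + q(-10) = 400 - 10*(5 - 10) = 400 - 10*(-5) = 400 + 50 = 450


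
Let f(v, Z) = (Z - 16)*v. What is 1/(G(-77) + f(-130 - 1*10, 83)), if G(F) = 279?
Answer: -1/9101 ≈ -0.00010988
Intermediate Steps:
f(v, Z) = v*(-16 + Z) (f(v, Z) = (-16 + Z)*v = v*(-16 + Z))
1/(G(-77) + f(-130 - 1*10, 83)) = 1/(279 + (-130 - 1*10)*(-16 + 83)) = 1/(279 + (-130 - 10)*67) = 1/(279 - 140*67) = 1/(279 - 9380) = 1/(-9101) = -1/9101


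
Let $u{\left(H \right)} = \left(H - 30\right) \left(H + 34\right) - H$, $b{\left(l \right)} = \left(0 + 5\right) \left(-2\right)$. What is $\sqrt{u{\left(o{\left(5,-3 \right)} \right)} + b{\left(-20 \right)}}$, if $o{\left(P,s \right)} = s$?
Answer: $i \sqrt{1030} \approx 32.094 i$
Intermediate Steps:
$b{\left(l \right)} = -10$ ($b{\left(l \right)} = 5 \left(-2\right) = -10$)
$u{\left(H \right)} = - H + \left(-30 + H\right) \left(34 + H\right)$ ($u{\left(H \right)} = \left(-30 + H\right) \left(34 + H\right) - H = - H + \left(-30 + H\right) \left(34 + H\right)$)
$\sqrt{u{\left(o{\left(5,-3 \right)} \right)} + b{\left(-20 \right)}} = \sqrt{\left(-1020 + \left(-3\right)^{2} + 3 \left(-3\right)\right) - 10} = \sqrt{\left(-1020 + 9 - 9\right) - 10} = \sqrt{-1020 - 10} = \sqrt{-1030} = i \sqrt{1030}$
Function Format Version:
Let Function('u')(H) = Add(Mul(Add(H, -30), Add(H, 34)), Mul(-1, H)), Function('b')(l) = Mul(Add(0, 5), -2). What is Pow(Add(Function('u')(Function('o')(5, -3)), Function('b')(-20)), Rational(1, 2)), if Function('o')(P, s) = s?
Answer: Mul(I, Pow(1030, Rational(1, 2))) ≈ Mul(32.094, I)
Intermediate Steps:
Function('b')(l) = -10 (Function('b')(l) = Mul(5, -2) = -10)
Function('u')(H) = Add(Mul(-1, H), Mul(Add(-30, H), Add(34, H))) (Function('u')(H) = Add(Mul(Add(-30, H), Add(34, H)), Mul(-1, H)) = Add(Mul(-1, H), Mul(Add(-30, H), Add(34, H))))
Pow(Add(Function('u')(Function('o')(5, -3)), Function('b')(-20)), Rational(1, 2)) = Pow(Add(Add(-1020, Pow(-3, 2), Mul(3, -3)), -10), Rational(1, 2)) = Pow(Add(Add(-1020, 9, -9), -10), Rational(1, 2)) = Pow(Add(-1020, -10), Rational(1, 2)) = Pow(-1030, Rational(1, 2)) = Mul(I, Pow(1030, Rational(1, 2)))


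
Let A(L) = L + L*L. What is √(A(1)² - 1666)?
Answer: I*√1662 ≈ 40.768*I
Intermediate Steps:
A(L) = L + L²
√(A(1)² - 1666) = √((1*(1 + 1))² - 1666) = √((1*2)² - 1666) = √(2² - 1666) = √(4 - 1666) = √(-1662) = I*√1662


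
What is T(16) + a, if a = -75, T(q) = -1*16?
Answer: -91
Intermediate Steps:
T(q) = -16
T(16) + a = -16 - 75 = -91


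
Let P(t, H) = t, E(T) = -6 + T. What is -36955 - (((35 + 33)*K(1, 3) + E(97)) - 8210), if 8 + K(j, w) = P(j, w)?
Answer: -28360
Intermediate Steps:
K(j, w) = -8 + j
-36955 - (((35 + 33)*K(1, 3) + E(97)) - 8210) = -36955 - (((35 + 33)*(-8 + 1) + (-6 + 97)) - 8210) = -36955 - ((68*(-7) + 91) - 8210) = -36955 - ((-476 + 91) - 8210) = -36955 - (-385 - 8210) = -36955 - 1*(-8595) = -36955 + 8595 = -28360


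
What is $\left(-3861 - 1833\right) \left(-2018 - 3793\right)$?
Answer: $33087834$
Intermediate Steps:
$\left(-3861 - 1833\right) \left(-2018 - 3793\right) = \left(-5694\right) \left(-5811\right) = 33087834$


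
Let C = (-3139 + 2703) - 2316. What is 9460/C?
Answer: -55/16 ≈ -3.4375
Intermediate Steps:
C = -2752 (C = -436 - 2316 = -2752)
9460/C = 9460/(-2752) = 9460*(-1/2752) = -55/16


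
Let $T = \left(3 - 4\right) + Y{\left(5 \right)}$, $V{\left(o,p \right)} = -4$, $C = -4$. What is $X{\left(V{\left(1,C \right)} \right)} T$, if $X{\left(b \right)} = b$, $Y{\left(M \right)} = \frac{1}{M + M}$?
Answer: $\frac{18}{5} \approx 3.6$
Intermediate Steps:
$Y{\left(M \right)} = \frac{1}{2 M}$
$T = - \frac{9}{10}$ ($T = \left(3 - 4\right) + \frac{1}{2 \cdot 5} = -1 + \frac{1}{2} \cdot \frac{1}{5} = -1 + \frac{1}{10} = - \frac{9}{10} \approx -0.9$)
$X{\left(V{\left(1,C \right)} \right)} T = \left(-4\right) \left(- \frac{9}{10}\right) = \frac{18}{5}$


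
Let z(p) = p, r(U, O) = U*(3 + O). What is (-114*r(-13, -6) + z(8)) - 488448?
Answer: -492886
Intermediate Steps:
(-114*r(-13, -6) + z(8)) - 488448 = (-(-1482)*(3 - 6) + 8) - 488448 = (-(-1482)*(-3) + 8) - 488448 = (-114*39 + 8) - 488448 = (-4446 + 8) - 488448 = -4438 - 488448 = -492886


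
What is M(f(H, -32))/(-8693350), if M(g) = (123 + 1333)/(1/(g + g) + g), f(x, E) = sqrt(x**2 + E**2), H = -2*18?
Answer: -64*sqrt(145)/221680425 ≈ -3.4765e-6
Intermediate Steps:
H = -36
f(x, E) = sqrt(E**2 + x**2)
M(g) = 1456/(g + 1/(2*g)) (M(g) = 1456/(1/(2*g) + g) = 1456/(g + 1/(2*g)))
M(f(H, -32))/(-8693350) = (2912*sqrt((-32)**2 + (-36)**2)/(1 + 2*(sqrt((-32)**2 + (-36)**2))**2))/(-8693350) = (2912*sqrt(1024 + 1296)/(1 + 2*(sqrt(1024 + 1296))**2))*(-1/8693350) = (2912*sqrt(2320)/(1 + 2*(sqrt(2320))**2))*(-1/8693350) = (2912*(4*sqrt(145))/(1 + 2*(4*sqrt(145))**2))*(-1/8693350) = (2912*(4*sqrt(145))/(1 + 2*2320))*(-1/8693350) = (2912*(4*sqrt(145))/(1 + 4640))*(-1/8693350) = (2912*(4*sqrt(145))/4641)*(-1/8693350) = (2912*(4*sqrt(145))*(1/4641))*(-1/8693350) = (128*sqrt(145)/51)*(-1/8693350) = -64*sqrt(145)/221680425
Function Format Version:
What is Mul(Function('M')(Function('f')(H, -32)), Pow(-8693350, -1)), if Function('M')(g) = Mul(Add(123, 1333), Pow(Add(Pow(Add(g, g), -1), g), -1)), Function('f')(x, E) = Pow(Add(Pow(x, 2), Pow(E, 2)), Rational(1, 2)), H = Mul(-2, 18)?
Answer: Mul(Rational(-64, 221680425), Pow(145, Rational(1, 2))) ≈ -3.4765e-6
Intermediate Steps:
H = -36
Function('f')(x, E) = Pow(Add(Pow(E, 2), Pow(x, 2)), Rational(1, 2))
Function('M')(g) = Mul(1456, Pow(Add(g, Mul(Rational(1, 2), Pow(g, -1))), -1)) (Function('M')(g) = Mul(1456, Pow(Add(Pow(Mul(2, g), -1), g), -1)) = Mul(1456, Pow(Add(Mul(Rational(1, 2), Pow(g, -1)), g), -1)) = Mul(1456, Pow(Add(g, Mul(Rational(1, 2), Pow(g, -1))), -1)))
Mul(Function('M')(Function('f')(H, -32)), Pow(-8693350, -1)) = Mul(Mul(2912, Pow(Add(Pow(-32, 2), Pow(-36, 2)), Rational(1, 2)), Pow(Add(1, Mul(2, Pow(Pow(Add(Pow(-32, 2), Pow(-36, 2)), Rational(1, 2)), 2))), -1)), Pow(-8693350, -1)) = Mul(Mul(2912, Pow(Add(1024, 1296), Rational(1, 2)), Pow(Add(1, Mul(2, Pow(Pow(Add(1024, 1296), Rational(1, 2)), 2))), -1)), Rational(-1, 8693350)) = Mul(Mul(2912, Pow(2320, Rational(1, 2)), Pow(Add(1, Mul(2, Pow(Pow(2320, Rational(1, 2)), 2))), -1)), Rational(-1, 8693350)) = Mul(Mul(2912, Mul(4, Pow(145, Rational(1, 2))), Pow(Add(1, Mul(2, Pow(Mul(4, Pow(145, Rational(1, 2))), 2))), -1)), Rational(-1, 8693350)) = Mul(Mul(2912, Mul(4, Pow(145, Rational(1, 2))), Pow(Add(1, Mul(2, 2320)), -1)), Rational(-1, 8693350)) = Mul(Mul(2912, Mul(4, Pow(145, Rational(1, 2))), Pow(Add(1, 4640), -1)), Rational(-1, 8693350)) = Mul(Mul(2912, Mul(4, Pow(145, Rational(1, 2))), Pow(4641, -1)), Rational(-1, 8693350)) = Mul(Mul(2912, Mul(4, Pow(145, Rational(1, 2))), Rational(1, 4641)), Rational(-1, 8693350)) = Mul(Mul(Rational(128, 51), Pow(145, Rational(1, 2))), Rational(-1, 8693350)) = Mul(Rational(-64, 221680425), Pow(145, Rational(1, 2)))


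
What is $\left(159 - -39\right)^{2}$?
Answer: $39204$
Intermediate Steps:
$\left(159 - -39\right)^{2} = \left(159 + 39\right)^{2} = 198^{2} = 39204$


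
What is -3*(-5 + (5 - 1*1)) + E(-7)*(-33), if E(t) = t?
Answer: 234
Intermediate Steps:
-3*(-5 + (5 - 1*1)) + E(-7)*(-33) = -3*(-5 + (5 - 1*1)) - 7*(-33) = -3*(-5 + (5 - 1)) + 231 = -3*(-5 + 4) + 231 = -3*(-1) + 231 = 3 + 231 = 234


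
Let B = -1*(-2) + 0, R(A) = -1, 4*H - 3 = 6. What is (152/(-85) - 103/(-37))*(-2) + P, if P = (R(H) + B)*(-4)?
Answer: -18842/3145 ≈ -5.9911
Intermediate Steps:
H = 9/4 (H = ¾ + (¼)*6 = ¾ + 3/2 = 9/4 ≈ 2.2500)
B = 2 (B = 2 + 0 = 2)
P = -4 (P = (-1 + 2)*(-4) = 1*(-4) = -4)
(152/(-85) - 103/(-37))*(-2) + P = (152/(-85) - 103/(-37))*(-2) - 4 = (152*(-1/85) - 103*(-1/37))*(-2) - 4 = (-152/85 + 103/37)*(-2) - 4 = (3131/3145)*(-2) - 4 = -6262/3145 - 4 = -18842/3145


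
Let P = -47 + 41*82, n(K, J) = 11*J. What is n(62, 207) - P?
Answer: -1038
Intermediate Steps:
P = 3315 (P = -47 + 3362 = 3315)
n(62, 207) - P = 11*207 - 1*3315 = 2277 - 3315 = -1038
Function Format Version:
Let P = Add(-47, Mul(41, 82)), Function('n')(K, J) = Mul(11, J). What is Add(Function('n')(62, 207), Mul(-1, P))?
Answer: -1038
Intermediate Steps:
P = 3315 (P = Add(-47, 3362) = 3315)
Add(Function('n')(62, 207), Mul(-1, P)) = Add(Mul(11, 207), Mul(-1, 3315)) = Add(2277, -3315) = -1038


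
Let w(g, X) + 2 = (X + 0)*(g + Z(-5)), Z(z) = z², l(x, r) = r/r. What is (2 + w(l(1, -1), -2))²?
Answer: 2704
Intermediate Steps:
l(x, r) = 1
w(g, X) = -2 + X*(25 + g) (w(g, X) = -2 + (X + 0)*(g + (-5)²) = -2 + X*(g + 25) = -2 + X*(25 + g))
(2 + w(l(1, -1), -2))² = (2 + (-2 + 25*(-2) - 2*1))² = (2 + (-2 - 50 - 2))² = (2 - 54)² = (-52)² = 2704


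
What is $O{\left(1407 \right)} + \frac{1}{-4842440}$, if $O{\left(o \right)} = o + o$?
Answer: $\frac{13626626159}{4842440} \approx 2814.0$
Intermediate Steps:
$O{\left(o \right)} = 2 o$
$O{\left(1407 \right)} + \frac{1}{-4842440} = 2 \cdot 1407 + \frac{1}{-4842440} = 2814 - \frac{1}{4842440} = \frac{13626626159}{4842440}$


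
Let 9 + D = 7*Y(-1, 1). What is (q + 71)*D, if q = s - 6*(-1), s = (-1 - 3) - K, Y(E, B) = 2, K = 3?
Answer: 350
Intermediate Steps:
s = -7 (s = (-1 - 3) - 1*3 = -4 - 3 = -7)
q = -1 (q = -7 - 6*(-1) = -7 + 6 = -1)
D = 5 (D = -9 + 7*2 = -9 + 14 = 5)
(q + 71)*D = (-1 + 71)*5 = 70*5 = 350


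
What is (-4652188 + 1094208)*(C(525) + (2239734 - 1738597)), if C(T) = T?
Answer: -1784903362760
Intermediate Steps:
(-4652188 + 1094208)*(C(525) + (2239734 - 1738597)) = (-4652188 + 1094208)*(525 + (2239734 - 1738597)) = -3557980*(525 + 501137) = -3557980*501662 = -1784903362760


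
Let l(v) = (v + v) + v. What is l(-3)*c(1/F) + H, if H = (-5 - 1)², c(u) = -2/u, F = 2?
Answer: 72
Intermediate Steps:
l(v) = 3*v (l(v) = 2*v + v = 3*v)
H = 36 (H = (-6)² = 36)
l(-3)*c(1/F) + H = (3*(-3))*(-2/(1/2)) + 36 = -(-18)/½ + 36 = -(-18)*2 + 36 = -9*(-4) + 36 = 36 + 36 = 72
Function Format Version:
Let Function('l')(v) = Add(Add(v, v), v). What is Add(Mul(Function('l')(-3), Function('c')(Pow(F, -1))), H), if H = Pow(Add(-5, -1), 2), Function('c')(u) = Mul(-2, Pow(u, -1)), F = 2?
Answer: 72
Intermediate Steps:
Function('l')(v) = Mul(3, v) (Function('l')(v) = Add(Mul(2, v), v) = Mul(3, v))
H = 36 (H = Pow(-6, 2) = 36)
Add(Mul(Function('l')(-3), Function('c')(Pow(F, -1))), H) = Add(Mul(Mul(3, -3), Mul(-2, Pow(Pow(2, -1), -1))), 36) = Add(Mul(-9, Mul(-2, Pow(Rational(1, 2), -1))), 36) = Add(Mul(-9, Mul(-2, 2)), 36) = Add(Mul(-9, -4), 36) = Add(36, 36) = 72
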